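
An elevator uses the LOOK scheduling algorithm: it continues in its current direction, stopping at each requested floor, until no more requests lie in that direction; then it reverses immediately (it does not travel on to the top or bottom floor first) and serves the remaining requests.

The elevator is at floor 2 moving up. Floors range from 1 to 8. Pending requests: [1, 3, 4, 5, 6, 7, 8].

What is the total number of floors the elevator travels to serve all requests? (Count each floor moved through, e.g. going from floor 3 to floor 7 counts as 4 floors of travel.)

Start at floor 2 moving up, LOOK stop order: [3, 4, 5, 6, 7, 8, 1]
  2 → 3: |3-2| = 1, total = 1
  3 → 4: |4-3| = 1, total = 2
  4 → 5: |5-4| = 1, total = 3
  5 → 6: |6-5| = 1, total = 4
  6 → 7: |7-6| = 1, total = 5
  7 → 8: |8-7| = 1, total = 6
  8 → 1: |1-8| = 7, total = 13

Answer: 13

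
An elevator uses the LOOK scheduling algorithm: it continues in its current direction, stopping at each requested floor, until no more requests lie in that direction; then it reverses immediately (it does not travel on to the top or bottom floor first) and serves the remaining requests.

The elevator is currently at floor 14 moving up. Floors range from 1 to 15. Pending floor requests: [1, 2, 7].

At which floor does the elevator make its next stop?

Answer: 7

Derivation:
Current floor: 14, direction: up
Requests above: []
Requests below: [1, 2, 7]
Moving up but no requests above → reverse; nearest below is max([1, 2, 7]) = 7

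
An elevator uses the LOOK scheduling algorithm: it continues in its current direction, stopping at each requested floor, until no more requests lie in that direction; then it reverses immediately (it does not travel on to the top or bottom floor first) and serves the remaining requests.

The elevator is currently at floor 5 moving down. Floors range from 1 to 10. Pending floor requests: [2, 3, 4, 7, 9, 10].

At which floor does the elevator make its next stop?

Current floor: 5, direction: down
Requests above: [7, 9, 10]
Requests below: [2, 3, 4]
Moving down and requests lie below → nearest below is max([2, 3, 4]) = 4

Answer: 4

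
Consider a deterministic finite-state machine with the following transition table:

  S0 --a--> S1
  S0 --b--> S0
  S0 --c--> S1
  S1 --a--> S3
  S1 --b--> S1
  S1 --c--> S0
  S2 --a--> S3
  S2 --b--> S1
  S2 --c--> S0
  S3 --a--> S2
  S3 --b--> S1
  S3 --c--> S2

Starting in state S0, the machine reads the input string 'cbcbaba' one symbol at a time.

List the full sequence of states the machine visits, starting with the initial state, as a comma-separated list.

Answer: S0, S1, S1, S0, S0, S1, S1, S3

Derivation:
Start: S0
  read 'c': S0 --c--> S1
  read 'b': S1 --b--> S1
  read 'c': S1 --c--> S0
  read 'b': S0 --b--> S0
  read 'a': S0 --a--> S1
  read 'b': S1 --b--> S1
  read 'a': S1 --a--> S3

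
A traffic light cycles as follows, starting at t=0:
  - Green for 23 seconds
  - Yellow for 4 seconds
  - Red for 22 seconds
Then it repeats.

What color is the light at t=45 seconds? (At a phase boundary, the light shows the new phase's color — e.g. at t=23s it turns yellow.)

Cycle length = 23 + 4 + 22 = 49s
t = 45, phase_t = 45 mod 49 = 45
45 >= 27 → RED

Answer: red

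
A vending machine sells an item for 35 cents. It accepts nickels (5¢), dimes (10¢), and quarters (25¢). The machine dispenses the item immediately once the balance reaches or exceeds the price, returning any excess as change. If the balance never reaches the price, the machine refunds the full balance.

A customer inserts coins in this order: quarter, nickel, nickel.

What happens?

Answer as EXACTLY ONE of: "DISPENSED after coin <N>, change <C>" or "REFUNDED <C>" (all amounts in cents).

Price: 35¢
Coin 1 (quarter, 25¢): balance = 25¢
Coin 2 (nickel, 5¢): balance = 30¢
Coin 3 (nickel, 5¢): balance = 35¢
  → balance >= price → DISPENSE, change = 35 - 35 = 0¢

Answer: DISPENSED after coin 3, change 0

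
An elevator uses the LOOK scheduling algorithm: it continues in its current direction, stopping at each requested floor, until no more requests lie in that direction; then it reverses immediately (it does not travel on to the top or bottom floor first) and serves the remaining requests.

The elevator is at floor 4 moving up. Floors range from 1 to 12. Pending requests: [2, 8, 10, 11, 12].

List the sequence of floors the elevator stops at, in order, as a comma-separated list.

Current: 4, moving UP
Serve above first (ascending): [8, 10, 11, 12]
Then reverse, serve below (descending): [2]

Answer: 8, 10, 11, 12, 2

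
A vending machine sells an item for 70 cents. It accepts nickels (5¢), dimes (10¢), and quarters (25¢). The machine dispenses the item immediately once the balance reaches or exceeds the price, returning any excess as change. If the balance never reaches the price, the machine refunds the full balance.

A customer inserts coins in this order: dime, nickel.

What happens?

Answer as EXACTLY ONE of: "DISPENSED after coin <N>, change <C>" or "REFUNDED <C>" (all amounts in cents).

Price: 70¢
Coin 1 (dime, 10¢): balance = 10¢
Coin 2 (nickel, 5¢): balance = 15¢
All coins inserted, balance 15¢ < price 70¢ → REFUND 15¢

Answer: REFUNDED 15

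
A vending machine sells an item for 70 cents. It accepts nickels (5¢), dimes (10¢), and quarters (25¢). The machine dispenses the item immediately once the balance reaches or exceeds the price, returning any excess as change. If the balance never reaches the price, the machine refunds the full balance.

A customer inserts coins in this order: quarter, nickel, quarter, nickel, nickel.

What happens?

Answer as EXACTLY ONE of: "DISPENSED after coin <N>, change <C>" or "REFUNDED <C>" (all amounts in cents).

Price: 70¢
Coin 1 (quarter, 25¢): balance = 25¢
Coin 2 (nickel, 5¢): balance = 30¢
Coin 3 (quarter, 25¢): balance = 55¢
Coin 4 (nickel, 5¢): balance = 60¢
Coin 5 (nickel, 5¢): balance = 65¢
All coins inserted, balance 65¢ < price 70¢ → REFUND 65¢

Answer: REFUNDED 65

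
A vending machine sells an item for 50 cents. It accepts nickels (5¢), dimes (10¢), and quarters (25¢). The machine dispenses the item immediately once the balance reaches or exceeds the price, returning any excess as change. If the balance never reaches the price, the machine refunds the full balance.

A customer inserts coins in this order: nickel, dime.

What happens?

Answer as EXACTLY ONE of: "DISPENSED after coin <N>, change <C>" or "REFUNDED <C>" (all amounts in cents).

Answer: REFUNDED 15

Derivation:
Price: 50¢
Coin 1 (nickel, 5¢): balance = 5¢
Coin 2 (dime, 10¢): balance = 15¢
All coins inserted, balance 15¢ < price 50¢ → REFUND 15¢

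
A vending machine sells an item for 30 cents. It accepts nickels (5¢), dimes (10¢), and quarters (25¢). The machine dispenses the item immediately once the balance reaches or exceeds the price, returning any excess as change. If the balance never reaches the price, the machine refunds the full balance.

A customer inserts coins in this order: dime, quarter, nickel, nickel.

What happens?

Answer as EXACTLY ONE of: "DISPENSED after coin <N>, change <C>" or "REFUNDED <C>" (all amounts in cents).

Answer: DISPENSED after coin 2, change 5

Derivation:
Price: 30¢
Coin 1 (dime, 10¢): balance = 10¢
Coin 2 (quarter, 25¢): balance = 35¢
  → balance >= price → DISPENSE, change = 35 - 30 = 5¢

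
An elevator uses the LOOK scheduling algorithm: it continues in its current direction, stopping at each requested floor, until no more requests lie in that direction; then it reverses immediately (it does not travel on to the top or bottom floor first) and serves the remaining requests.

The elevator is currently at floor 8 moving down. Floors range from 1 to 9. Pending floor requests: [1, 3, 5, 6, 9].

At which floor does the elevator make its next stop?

Answer: 6

Derivation:
Current floor: 8, direction: down
Requests above: [9]
Requests below: [1, 3, 5, 6]
Moving down and requests lie below → nearest below is max([1, 3, 5, 6]) = 6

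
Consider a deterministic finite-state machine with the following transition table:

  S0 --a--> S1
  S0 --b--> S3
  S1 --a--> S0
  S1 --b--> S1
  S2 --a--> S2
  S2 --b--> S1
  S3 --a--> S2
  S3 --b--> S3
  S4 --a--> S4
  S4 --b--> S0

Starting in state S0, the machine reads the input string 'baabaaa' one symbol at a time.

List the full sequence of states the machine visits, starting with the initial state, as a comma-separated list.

Start: S0
  read 'b': S0 --b--> S3
  read 'a': S3 --a--> S2
  read 'a': S2 --a--> S2
  read 'b': S2 --b--> S1
  read 'a': S1 --a--> S0
  read 'a': S0 --a--> S1
  read 'a': S1 --a--> S0

Answer: S0, S3, S2, S2, S1, S0, S1, S0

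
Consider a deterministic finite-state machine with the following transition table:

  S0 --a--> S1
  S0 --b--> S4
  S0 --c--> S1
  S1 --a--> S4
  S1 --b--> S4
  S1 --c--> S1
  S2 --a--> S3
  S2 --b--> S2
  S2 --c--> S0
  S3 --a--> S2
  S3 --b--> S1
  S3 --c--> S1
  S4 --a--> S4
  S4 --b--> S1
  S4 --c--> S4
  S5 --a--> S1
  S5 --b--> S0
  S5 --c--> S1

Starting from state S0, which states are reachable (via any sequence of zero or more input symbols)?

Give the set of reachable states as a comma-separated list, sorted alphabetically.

BFS from S0:
  visit S0: S0--a-->S1 (new), S0--b-->S4 (new), S0--c-->S1 (seen)
  visit S1: S1--a-->S4 (seen), S1--b-->S4 (seen), S1--c-->S1 (seen)
  visit S4: S4--a-->S4 (seen), S4--b-->S1 (seen), S4--c-->S4 (seen)

Answer: S0, S1, S4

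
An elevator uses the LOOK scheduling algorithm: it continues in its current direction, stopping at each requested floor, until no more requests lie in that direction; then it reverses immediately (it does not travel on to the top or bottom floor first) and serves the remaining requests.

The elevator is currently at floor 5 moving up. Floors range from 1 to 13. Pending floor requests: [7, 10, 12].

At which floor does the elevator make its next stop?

Answer: 7

Derivation:
Current floor: 5, direction: up
Requests above: [7, 10, 12]
Requests below: []
Moving up and requests lie above → nearest above is min([7, 10, 12]) = 7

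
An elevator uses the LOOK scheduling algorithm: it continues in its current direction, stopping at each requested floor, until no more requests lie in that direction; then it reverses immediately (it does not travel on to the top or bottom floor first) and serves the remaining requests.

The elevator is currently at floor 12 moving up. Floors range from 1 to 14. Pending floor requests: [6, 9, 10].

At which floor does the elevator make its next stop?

Current floor: 12, direction: up
Requests above: []
Requests below: [6, 9, 10]
Moving up but no requests above → reverse; nearest below is max([6, 9, 10]) = 10

Answer: 10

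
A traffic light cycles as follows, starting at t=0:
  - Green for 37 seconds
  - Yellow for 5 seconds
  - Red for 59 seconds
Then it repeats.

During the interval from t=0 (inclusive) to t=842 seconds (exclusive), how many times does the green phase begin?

Answer: 9

Derivation:
Cycle = 37+5+59 = 101s
green phase starts at t = k*101 + 0 for k=0,1,2,...
Need k*101+0 < 842 → k < 8.337
k ∈ {0, ..., 8} → 9 starts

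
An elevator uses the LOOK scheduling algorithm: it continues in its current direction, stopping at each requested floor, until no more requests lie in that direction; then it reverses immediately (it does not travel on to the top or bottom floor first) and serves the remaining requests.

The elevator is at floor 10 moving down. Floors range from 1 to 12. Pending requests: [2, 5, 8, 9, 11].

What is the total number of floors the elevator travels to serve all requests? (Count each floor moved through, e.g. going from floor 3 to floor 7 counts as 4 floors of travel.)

Start at floor 10 moving down, LOOK stop order: [9, 8, 5, 2, 11]
  10 → 9: |9-10| = 1, total = 1
  9 → 8: |8-9| = 1, total = 2
  8 → 5: |5-8| = 3, total = 5
  5 → 2: |2-5| = 3, total = 8
  2 → 11: |11-2| = 9, total = 17

Answer: 17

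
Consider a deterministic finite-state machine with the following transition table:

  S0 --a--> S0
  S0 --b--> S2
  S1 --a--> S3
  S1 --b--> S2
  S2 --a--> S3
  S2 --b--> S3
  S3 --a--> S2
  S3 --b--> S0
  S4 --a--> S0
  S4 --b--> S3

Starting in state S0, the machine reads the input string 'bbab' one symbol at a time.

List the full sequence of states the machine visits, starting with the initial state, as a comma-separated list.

Start: S0
  read 'b': S0 --b--> S2
  read 'b': S2 --b--> S3
  read 'a': S3 --a--> S2
  read 'b': S2 --b--> S3

Answer: S0, S2, S3, S2, S3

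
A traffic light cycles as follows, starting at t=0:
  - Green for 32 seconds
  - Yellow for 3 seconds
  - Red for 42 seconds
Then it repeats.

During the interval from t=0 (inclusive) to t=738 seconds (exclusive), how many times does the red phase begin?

Answer: 10

Derivation:
Cycle = 32+3+42 = 77s
red phase starts at t = k*77 + 35 for k=0,1,2,...
Need k*77+35 < 738 → k < 9.130
k ∈ {0, ..., 9} → 10 starts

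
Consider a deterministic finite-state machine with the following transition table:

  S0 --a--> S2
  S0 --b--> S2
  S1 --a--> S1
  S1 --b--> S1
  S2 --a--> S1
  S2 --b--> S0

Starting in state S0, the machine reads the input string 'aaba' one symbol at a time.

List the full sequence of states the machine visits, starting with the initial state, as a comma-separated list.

Start: S0
  read 'a': S0 --a--> S2
  read 'a': S2 --a--> S1
  read 'b': S1 --b--> S1
  read 'a': S1 --a--> S1

Answer: S0, S2, S1, S1, S1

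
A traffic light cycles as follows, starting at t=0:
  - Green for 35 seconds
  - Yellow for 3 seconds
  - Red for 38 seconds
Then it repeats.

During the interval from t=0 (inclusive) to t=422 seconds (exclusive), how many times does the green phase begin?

Answer: 6

Derivation:
Cycle = 35+3+38 = 76s
green phase starts at t = k*76 + 0 for k=0,1,2,...
Need k*76+0 < 422 → k < 5.553
k ∈ {0, ..., 5} → 6 starts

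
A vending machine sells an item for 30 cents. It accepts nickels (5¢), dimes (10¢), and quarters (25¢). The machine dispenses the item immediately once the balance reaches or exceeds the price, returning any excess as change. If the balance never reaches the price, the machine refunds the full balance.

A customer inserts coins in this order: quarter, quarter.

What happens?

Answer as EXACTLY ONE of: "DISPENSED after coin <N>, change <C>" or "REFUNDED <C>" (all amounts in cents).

Price: 30¢
Coin 1 (quarter, 25¢): balance = 25¢
Coin 2 (quarter, 25¢): balance = 50¢
  → balance >= price → DISPENSE, change = 50 - 30 = 20¢

Answer: DISPENSED after coin 2, change 20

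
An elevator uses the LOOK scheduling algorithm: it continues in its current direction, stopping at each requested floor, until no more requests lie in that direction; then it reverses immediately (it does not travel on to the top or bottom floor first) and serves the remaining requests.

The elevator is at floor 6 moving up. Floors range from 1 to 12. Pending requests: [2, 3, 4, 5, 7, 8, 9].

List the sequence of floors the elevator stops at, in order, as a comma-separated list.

Current: 6, moving UP
Serve above first (ascending): [7, 8, 9]
Then reverse, serve below (descending): [5, 4, 3, 2]

Answer: 7, 8, 9, 5, 4, 3, 2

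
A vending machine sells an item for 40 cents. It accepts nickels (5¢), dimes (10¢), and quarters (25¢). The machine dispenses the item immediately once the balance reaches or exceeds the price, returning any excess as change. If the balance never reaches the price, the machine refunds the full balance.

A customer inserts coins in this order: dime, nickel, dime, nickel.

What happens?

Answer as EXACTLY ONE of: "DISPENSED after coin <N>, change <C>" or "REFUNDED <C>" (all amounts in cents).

Answer: REFUNDED 30

Derivation:
Price: 40¢
Coin 1 (dime, 10¢): balance = 10¢
Coin 2 (nickel, 5¢): balance = 15¢
Coin 3 (dime, 10¢): balance = 25¢
Coin 4 (nickel, 5¢): balance = 30¢
All coins inserted, balance 30¢ < price 40¢ → REFUND 30¢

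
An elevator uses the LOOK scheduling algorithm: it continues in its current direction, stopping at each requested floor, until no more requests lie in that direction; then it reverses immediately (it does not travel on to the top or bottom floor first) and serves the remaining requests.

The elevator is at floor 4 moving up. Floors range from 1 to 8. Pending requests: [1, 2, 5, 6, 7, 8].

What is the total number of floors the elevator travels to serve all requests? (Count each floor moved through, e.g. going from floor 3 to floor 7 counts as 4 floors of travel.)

Start at floor 4 moving up, LOOK stop order: [5, 6, 7, 8, 2, 1]
  4 → 5: |5-4| = 1, total = 1
  5 → 6: |6-5| = 1, total = 2
  6 → 7: |7-6| = 1, total = 3
  7 → 8: |8-7| = 1, total = 4
  8 → 2: |2-8| = 6, total = 10
  2 → 1: |1-2| = 1, total = 11

Answer: 11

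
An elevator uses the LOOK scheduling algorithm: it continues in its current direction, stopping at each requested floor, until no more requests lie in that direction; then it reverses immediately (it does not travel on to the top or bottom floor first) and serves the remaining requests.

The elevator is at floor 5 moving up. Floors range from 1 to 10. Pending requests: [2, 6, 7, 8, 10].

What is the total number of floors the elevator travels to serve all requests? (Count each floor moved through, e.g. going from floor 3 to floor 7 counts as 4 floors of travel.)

Answer: 13

Derivation:
Start at floor 5 moving up, LOOK stop order: [6, 7, 8, 10, 2]
  5 → 6: |6-5| = 1, total = 1
  6 → 7: |7-6| = 1, total = 2
  7 → 8: |8-7| = 1, total = 3
  8 → 10: |10-8| = 2, total = 5
  10 → 2: |2-10| = 8, total = 13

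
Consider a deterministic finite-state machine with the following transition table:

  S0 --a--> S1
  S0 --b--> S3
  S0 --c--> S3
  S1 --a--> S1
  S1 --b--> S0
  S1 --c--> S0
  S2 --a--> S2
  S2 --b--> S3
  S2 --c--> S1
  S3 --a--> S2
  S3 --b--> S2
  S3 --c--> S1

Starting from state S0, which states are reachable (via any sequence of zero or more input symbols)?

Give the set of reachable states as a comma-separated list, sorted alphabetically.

BFS from S0:
  visit S0: S0--a-->S1 (new), S0--b-->S3 (new), S0--c-->S3 (seen)
  visit S1: S1--a-->S1 (seen), S1--b-->S0 (seen), S1--c-->S0 (seen)
  visit S3: S3--a-->S2 (new), S3--b-->S2 (seen), S3--c-->S1 (seen)
  visit S2: S2--a-->S2 (seen), S2--b-->S3 (seen), S2--c-->S1 (seen)

Answer: S0, S1, S2, S3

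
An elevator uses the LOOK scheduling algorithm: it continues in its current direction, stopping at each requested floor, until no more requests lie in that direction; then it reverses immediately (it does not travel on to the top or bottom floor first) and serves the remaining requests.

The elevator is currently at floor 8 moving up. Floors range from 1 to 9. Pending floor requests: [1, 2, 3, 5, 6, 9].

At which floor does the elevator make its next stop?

Current floor: 8, direction: up
Requests above: [9]
Requests below: [1, 2, 3, 5, 6]
Moving up and requests lie above → nearest above is min([9]) = 9

Answer: 9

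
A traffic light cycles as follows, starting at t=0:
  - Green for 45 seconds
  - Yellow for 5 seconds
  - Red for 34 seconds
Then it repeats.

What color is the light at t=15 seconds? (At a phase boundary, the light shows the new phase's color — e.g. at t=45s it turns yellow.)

Answer: green

Derivation:
Cycle length = 45 + 5 + 34 = 84s
t = 15, phase_t = 15 mod 84 = 15
15 < 45 (green end) → GREEN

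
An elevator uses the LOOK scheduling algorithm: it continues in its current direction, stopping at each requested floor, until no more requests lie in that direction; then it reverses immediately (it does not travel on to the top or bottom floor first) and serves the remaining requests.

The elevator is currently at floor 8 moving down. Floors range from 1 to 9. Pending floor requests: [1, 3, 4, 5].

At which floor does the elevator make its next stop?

Current floor: 8, direction: down
Requests above: []
Requests below: [1, 3, 4, 5]
Moving down and requests lie below → nearest below is max([1, 3, 4, 5]) = 5

Answer: 5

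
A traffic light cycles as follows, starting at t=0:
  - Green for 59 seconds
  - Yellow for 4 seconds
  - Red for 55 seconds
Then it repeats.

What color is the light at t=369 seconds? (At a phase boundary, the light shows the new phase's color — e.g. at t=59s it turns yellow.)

Answer: green

Derivation:
Cycle length = 59 + 4 + 55 = 118s
t = 369, phase_t = 369 mod 118 = 15
15 < 59 (green end) → GREEN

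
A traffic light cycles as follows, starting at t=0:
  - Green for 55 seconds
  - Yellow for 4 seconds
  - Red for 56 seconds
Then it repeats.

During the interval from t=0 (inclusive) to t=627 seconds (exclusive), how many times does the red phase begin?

Answer: 5

Derivation:
Cycle = 55+4+56 = 115s
red phase starts at t = k*115 + 59 for k=0,1,2,...
Need k*115+59 < 627 → k < 4.939
k ∈ {0, ..., 4} → 5 starts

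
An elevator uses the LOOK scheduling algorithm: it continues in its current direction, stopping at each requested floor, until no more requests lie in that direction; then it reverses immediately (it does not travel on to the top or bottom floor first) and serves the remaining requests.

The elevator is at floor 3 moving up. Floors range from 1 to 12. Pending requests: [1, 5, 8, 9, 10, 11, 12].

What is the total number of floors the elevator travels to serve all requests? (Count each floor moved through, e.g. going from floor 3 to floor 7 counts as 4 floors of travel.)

Start at floor 3 moving up, LOOK stop order: [5, 8, 9, 10, 11, 12, 1]
  3 → 5: |5-3| = 2, total = 2
  5 → 8: |8-5| = 3, total = 5
  8 → 9: |9-8| = 1, total = 6
  9 → 10: |10-9| = 1, total = 7
  10 → 11: |11-10| = 1, total = 8
  11 → 12: |12-11| = 1, total = 9
  12 → 1: |1-12| = 11, total = 20

Answer: 20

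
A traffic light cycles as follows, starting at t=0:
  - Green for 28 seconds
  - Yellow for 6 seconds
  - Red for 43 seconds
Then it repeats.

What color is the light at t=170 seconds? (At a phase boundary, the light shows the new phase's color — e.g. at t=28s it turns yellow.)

Cycle length = 28 + 6 + 43 = 77s
t = 170, phase_t = 170 mod 77 = 16
16 < 28 (green end) → GREEN

Answer: green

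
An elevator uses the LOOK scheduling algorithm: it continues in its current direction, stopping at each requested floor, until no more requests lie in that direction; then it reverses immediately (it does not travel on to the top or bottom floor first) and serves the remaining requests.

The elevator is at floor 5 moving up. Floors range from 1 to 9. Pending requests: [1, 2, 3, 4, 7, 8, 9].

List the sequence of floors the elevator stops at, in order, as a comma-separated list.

Current: 5, moving UP
Serve above first (ascending): [7, 8, 9]
Then reverse, serve below (descending): [4, 3, 2, 1]

Answer: 7, 8, 9, 4, 3, 2, 1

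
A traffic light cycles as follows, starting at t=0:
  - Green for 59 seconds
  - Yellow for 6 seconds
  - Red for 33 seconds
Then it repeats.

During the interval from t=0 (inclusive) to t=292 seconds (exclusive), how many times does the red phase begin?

Answer: 3

Derivation:
Cycle = 59+6+33 = 98s
red phase starts at t = k*98 + 65 for k=0,1,2,...
Need k*98+65 < 292 → k < 2.316
k ∈ {0, ..., 2} → 3 starts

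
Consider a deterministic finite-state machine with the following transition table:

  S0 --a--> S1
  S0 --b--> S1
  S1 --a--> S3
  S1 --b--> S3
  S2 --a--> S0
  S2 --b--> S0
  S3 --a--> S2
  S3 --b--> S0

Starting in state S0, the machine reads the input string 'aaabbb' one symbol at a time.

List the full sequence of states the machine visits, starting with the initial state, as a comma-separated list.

Answer: S0, S1, S3, S2, S0, S1, S3

Derivation:
Start: S0
  read 'a': S0 --a--> S1
  read 'a': S1 --a--> S3
  read 'a': S3 --a--> S2
  read 'b': S2 --b--> S0
  read 'b': S0 --b--> S1
  read 'b': S1 --b--> S3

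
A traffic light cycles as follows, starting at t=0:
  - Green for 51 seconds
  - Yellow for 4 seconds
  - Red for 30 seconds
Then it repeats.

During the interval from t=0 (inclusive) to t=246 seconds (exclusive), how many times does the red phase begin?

Cycle = 51+4+30 = 85s
red phase starts at t = k*85 + 55 for k=0,1,2,...
Need k*85+55 < 246 → k < 2.247
k ∈ {0, ..., 2} → 3 starts

Answer: 3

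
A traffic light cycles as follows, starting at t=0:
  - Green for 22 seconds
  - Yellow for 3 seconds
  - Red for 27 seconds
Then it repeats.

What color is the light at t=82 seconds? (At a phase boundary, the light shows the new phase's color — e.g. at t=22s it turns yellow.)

Answer: red

Derivation:
Cycle length = 22 + 3 + 27 = 52s
t = 82, phase_t = 82 mod 52 = 30
30 >= 25 → RED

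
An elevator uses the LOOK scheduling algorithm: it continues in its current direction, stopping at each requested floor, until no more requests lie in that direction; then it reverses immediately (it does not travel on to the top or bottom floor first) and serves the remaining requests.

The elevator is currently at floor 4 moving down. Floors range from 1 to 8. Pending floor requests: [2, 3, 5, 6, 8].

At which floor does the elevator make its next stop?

Answer: 3

Derivation:
Current floor: 4, direction: down
Requests above: [5, 6, 8]
Requests below: [2, 3]
Moving down and requests lie below → nearest below is max([2, 3]) = 3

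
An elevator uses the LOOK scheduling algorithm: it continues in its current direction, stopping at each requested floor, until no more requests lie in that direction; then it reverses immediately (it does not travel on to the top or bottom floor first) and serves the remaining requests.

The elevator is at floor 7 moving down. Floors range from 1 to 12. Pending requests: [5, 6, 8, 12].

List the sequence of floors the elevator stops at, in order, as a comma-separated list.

Answer: 6, 5, 8, 12

Derivation:
Current: 7, moving DOWN
Serve below first (descending): [6, 5]
Then reverse, serve above (ascending): [8, 12]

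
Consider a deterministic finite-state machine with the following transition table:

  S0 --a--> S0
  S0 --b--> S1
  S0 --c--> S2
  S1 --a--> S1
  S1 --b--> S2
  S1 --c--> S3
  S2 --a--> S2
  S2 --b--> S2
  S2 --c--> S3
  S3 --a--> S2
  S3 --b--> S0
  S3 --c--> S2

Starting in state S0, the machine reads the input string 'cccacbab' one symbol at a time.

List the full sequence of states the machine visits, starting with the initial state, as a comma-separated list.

Answer: S0, S2, S3, S2, S2, S3, S0, S0, S1

Derivation:
Start: S0
  read 'c': S0 --c--> S2
  read 'c': S2 --c--> S3
  read 'c': S3 --c--> S2
  read 'a': S2 --a--> S2
  read 'c': S2 --c--> S3
  read 'b': S3 --b--> S0
  read 'a': S0 --a--> S0
  read 'b': S0 --b--> S1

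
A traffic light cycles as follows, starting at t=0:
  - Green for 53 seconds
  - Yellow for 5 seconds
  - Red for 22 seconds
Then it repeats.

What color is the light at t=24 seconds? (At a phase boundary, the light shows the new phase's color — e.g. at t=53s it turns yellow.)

Cycle length = 53 + 5 + 22 = 80s
t = 24, phase_t = 24 mod 80 = 24
24 < 53 (green end) → GREEN

Answer: green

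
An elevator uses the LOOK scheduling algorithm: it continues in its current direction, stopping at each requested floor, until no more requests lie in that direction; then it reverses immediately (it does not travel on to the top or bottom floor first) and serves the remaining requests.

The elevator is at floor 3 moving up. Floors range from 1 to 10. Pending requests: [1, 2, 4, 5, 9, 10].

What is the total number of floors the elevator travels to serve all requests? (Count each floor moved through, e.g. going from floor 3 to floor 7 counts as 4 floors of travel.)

Answer: 16

Derivation:
Start at floor 3 moving up, LOOK stop order: [4, 5, 9, 10, 2, 1]
  3 → 4: |4-3| = 1, total = 1
  4 → 5: |5-4| = 1, total = 2
  5 → 9: |9-5| = 4, total = 6
  9 → 10: |10-9| = 1, total = 7
  10 → 2: |2-10| = 8, total = 15
  2 → 1: |1-2| = 1, total = 16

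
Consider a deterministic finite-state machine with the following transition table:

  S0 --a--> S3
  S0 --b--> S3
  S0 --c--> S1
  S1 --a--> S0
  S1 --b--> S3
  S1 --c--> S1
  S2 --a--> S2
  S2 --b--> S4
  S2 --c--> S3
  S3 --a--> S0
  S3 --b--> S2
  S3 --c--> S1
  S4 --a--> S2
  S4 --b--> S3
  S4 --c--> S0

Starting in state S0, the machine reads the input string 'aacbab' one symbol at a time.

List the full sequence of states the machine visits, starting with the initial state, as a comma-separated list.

Answer: S0, S3, S0, S1, S3, S0, S3

Derivation:
Start: S0
  read 'a': S0 --a--> S3
  read 'a': S3 --a--> S0
  read 'c': S0 --c--> S1
  read 'b': S1 --b--> S3
  read 'a': S3 --a--> S0
  read 'b': S0 --b--> S3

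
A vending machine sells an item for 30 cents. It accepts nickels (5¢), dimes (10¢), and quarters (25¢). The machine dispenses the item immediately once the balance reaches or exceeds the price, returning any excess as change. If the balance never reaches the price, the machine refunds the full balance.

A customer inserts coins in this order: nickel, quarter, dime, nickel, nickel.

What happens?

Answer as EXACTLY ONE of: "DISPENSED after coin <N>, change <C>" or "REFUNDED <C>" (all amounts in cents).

Answer: DISPENSED after coin 2, change 0

Derivation:
Price: 30¢
Coin 1 (nickel, 5¢): balance = 5¢
Coin 2 (quarter, 25¢): balance = 30¢
  → balance >= price → DISPENSE, change = 30 - 30 = 0¢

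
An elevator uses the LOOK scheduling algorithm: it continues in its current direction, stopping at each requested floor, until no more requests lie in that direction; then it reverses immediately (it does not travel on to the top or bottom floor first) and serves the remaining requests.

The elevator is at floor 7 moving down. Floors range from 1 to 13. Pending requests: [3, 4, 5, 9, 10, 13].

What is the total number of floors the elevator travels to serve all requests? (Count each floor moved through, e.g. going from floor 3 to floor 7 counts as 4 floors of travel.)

Start at floor 7 moving down, LOOK stop order: [5, 4, 3, 9, 10, 13]
  7 → 5: |5-7| = 2, total = 2
  5 → 4: |4-5| = 1, total = 3
  4 → 3: |3-4| = 1, total = 4
  3 → 9: |9-3| = 6, total = 10
  9 → 10: |10-9| = 1, total = 11
  10 → 13: |13-10| = 3, total = 14

Answer: 14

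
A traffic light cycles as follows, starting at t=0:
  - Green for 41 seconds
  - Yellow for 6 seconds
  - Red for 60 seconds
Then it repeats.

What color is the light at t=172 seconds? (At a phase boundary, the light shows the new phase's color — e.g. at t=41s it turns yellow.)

Cycle length = 41 + 6 + 60 = 107s
t = 172, phase_t = 172 mod 107 = 65
65 >= 47 → RED

Answer: red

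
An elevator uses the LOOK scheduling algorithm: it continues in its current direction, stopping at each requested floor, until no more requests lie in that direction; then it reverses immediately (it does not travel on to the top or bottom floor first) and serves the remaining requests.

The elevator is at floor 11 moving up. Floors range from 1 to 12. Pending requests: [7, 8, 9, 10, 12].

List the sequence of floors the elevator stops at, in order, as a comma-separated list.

Current: 11, moving UP
Serve above first (ascending): [12]
Then reverse, serve below (descending): [10, 9, 8, 7]

Answer: 12, 10, 9, 8, 7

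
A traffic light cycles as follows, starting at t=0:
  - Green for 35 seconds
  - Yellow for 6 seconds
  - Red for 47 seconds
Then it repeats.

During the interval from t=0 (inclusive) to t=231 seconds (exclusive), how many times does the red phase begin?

Answer: 3

Derivation:
Cycle = 35+6+47 = 88s
red phase starts at t = k*88 + 41 for k=0,1,2,...
Need k*88+41 < 231 → k < 2.159
k ∈ {0, ..., 2} → 3 starts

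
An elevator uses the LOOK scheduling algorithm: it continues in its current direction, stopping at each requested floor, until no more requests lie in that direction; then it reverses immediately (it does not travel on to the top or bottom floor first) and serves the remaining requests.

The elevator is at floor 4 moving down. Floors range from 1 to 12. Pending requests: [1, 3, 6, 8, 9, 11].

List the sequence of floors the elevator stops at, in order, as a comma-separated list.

Current: 4, moving DOWN
Serve below first (descending): [3, 1]
Then reverse, serve above (ascending): [6, 8, 9, 11]

Answer: 3, 1, 6, 8, 9, 11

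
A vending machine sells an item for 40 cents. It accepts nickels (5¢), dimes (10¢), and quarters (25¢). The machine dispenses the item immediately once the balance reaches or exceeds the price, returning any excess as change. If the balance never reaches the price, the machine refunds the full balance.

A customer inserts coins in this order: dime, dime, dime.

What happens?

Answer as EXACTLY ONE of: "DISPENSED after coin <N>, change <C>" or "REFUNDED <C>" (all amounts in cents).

Answer: REFUNDED 30

Derivation:
Price: 40¢
Coin 1 (dime, 10¢): balance = 10¢
Coin 2 (dime, 10¢): balance = 20¢
Coin 3 (dime, 10¢): balance = 30¢
All coins inserted, balance 30¢ < price 40¢ → REFUND 30¢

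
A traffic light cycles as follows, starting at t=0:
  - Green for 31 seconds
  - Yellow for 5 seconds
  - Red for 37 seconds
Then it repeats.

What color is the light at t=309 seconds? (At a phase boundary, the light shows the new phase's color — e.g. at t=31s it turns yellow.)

Cycle length = 31 + 5 + 37 = 73s
t = 309, phase_t = 309 mod 73 = 17
17 < 31 (green end) → GREEN

Answer: green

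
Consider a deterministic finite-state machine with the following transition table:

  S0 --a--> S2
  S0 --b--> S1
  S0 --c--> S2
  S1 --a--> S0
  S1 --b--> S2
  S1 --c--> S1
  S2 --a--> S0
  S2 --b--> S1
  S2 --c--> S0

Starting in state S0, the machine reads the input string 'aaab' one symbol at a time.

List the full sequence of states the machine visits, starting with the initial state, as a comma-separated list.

Start: S0
  read 'a': S0 --a--> S2
  read 'a': S2 --a--> S0
  read 'a': S0 --a--> S2
  read 'b': S2 --b--> S1

Answer: S0, S2, S0, S2, S1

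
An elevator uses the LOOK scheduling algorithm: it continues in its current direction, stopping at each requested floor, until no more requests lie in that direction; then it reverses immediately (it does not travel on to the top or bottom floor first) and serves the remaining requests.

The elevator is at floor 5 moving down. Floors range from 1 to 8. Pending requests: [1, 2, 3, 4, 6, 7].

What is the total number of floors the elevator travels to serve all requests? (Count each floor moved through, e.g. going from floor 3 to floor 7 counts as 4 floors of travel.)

Start at floor 5 moving down, LOOK stop order: [4, 3, 2, 1, 6, 7]
  5 → 4: |4-5| = 1, total = 1
  4 → 3: |3-4| = 1, total = 2
  3 → 2: |2-3| = 1, total = 3
  2 → 1: |1-2| = 1, total = 4
  1 → 6: |6-1| = 5, total = 9
  6 → 7: |7-6| = 1, total = 10

Answer: 10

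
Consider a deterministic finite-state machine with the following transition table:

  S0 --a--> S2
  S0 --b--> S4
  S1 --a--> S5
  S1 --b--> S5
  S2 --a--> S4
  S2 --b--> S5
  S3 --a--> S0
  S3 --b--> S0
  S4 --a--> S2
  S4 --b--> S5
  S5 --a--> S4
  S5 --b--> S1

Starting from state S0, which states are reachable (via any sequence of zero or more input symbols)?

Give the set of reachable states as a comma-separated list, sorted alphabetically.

Answer: S0, S1, S2, S4, S5

Derivation:
BFS from S0:
  visit S0: S0--a-->S2 (new), S0--b-->S4 (new)
  visit S2: S2--a-->S4 (seen), S2--b-->S5 (new)
  visit S4: S4--a-->S2 (seen), S4--b-->S5 (seen)
  visit S5: S5--a-->S4 (seen), S5--b-->S1 (new)
  visit S1: S1--a-->S5 (seen), S1--b-->S5 (seen)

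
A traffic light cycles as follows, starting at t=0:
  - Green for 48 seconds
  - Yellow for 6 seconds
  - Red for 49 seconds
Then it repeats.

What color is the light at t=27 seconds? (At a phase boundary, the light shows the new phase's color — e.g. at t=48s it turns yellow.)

Cycle length = 48 + 6 + 49 = 103s
t = 27, phase_t = 27 mod 103 = 27
27 < 48 (green end) → GREEN

Answer: green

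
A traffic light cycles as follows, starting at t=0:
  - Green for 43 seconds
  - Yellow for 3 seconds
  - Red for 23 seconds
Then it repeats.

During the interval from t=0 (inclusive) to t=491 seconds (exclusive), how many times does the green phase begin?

Cycle = 43+3+23 = 69s
green phase starts at t = k*69 + 0 for k=0,1,2,...
Need k*69+0 < 491 → k < 7.116
k ∈ {0, ..., 7} → 8 starts

Answer: 8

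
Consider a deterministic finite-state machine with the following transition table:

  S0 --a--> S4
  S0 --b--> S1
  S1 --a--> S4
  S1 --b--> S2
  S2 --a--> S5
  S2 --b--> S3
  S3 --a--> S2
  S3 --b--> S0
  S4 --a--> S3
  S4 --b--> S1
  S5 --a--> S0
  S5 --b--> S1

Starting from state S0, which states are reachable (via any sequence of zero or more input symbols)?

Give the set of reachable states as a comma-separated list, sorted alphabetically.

Answer: S0, S1, S2, S3, S4, S5

Derivation:
BFS from S0:
  visit S0: S0--a-->S4 (new), S0--b-->S1 (new)
  visit S4: S4--a-->S3 (new), S4--b-->S1 (seen)
  visit S1: S1--a-->S4 (seen), S1--b-->S2 (new)
  visit S3: S3--a-->S2 (seen), S3--b-->S0 (seen)
  visit S2: S2--a-->S5 (new), S2--b-->S3 (seen)
  visit S5: S5--a-->S0 (seen), S5--b-->S1 (seen)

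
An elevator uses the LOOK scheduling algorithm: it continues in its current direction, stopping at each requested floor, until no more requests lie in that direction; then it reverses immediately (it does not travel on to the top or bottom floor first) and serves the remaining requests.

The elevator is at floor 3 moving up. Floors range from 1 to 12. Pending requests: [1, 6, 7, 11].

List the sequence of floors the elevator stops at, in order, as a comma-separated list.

Answer: 6, 7, 11, 1

Derivation:
Current: 3, moving UP
Serve above first (ascending): [6, 7, 11]
Then reverse, serve below (descending): [1]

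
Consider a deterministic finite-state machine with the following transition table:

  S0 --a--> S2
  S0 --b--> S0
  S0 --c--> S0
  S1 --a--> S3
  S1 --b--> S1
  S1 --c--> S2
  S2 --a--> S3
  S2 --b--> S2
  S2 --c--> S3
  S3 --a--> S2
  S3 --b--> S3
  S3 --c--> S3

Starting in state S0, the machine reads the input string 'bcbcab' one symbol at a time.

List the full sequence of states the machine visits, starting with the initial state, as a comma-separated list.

Start: S0
  read 'b': S0 --b--> S0
  read 'c': S0 --c--> S0
  read 'b': S0 --b--> S0
  read 'c': S0 --c--> S0
  read 'a': S0 --a--> S2
  read 'b': S2 --b--> S2

Answer: S0, S0, S0, S0, S0, S2, S2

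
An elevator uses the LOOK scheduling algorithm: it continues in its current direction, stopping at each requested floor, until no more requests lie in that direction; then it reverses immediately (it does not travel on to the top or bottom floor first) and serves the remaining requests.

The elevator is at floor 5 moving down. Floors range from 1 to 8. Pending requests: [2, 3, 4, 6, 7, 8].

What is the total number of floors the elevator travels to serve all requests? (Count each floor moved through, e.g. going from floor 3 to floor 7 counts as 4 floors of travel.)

Start at floor 5 moving down, LOOK stop order: [4, 3, 2, 6, 7, 8]
  5 → 4: |4-5| = 1, total = 1
  4 → 3: |3-4| = 1, total = 2
  3 → 2: |2-3| = 1, total = 3
  2 → 6: |6-2| = 4, total = 7
  6 → 7: |7-6| = 1, total = 8
  7 → 8: |8-7| = 1, total = 9

Answer: 9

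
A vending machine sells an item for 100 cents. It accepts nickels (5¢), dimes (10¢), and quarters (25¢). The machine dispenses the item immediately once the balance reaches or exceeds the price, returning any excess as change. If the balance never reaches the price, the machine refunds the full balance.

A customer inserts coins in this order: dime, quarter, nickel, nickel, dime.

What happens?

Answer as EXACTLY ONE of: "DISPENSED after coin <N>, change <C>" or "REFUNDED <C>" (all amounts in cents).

Price: 100¢
Coin 1 (dime, 10¢): balance = 10¢
Coin 2 (quarter, 25¢): balance = 35¢
Coin 3 (nickel, 5¢): balance = 40¢
Coin 4 (nickel, 5¢): balance = 45¢
Coin 5 (dime, 10¢): balance = 55¢
All coins inserted, balance 55¢ < price 100¢ → REFUND 55¢

Answer: REFUNDED 55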